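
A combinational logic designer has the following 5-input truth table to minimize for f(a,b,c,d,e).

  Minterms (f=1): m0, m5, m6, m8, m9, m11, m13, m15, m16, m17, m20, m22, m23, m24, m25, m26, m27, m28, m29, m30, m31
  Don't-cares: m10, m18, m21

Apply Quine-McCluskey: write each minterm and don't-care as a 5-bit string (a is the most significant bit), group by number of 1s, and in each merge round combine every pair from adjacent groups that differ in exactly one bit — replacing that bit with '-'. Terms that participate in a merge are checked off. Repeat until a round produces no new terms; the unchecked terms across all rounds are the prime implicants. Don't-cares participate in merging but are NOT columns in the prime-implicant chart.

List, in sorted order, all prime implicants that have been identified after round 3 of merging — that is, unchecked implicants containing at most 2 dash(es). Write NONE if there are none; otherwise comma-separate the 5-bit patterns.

--000, --101, -0110

Round 0: 00000✓ 00101✓ 00110✓ 01000✓ 01001✓ 01010✓ 01011✓ 01101✓ 01111✓ 10000✓ 10001✓ 10010✓ 10100✓ 10101✓ 10110✓ 10111✓ 11000✓ 11001✓ 11010✓ 11011✓ 11100✓ 11101✓ 11110✓ 11111✓
Round 1: -0000✓ -0101✓ -0110 -1000✓ -1001✓ -1010✓ -1011✓ -1101✓ -1111✓ 0-000✓ 0-101✓ 01-01✓ 01-11✓ 010-0✓ 010-1✓ 0100-✓ 0101-✓ 011-1✓ 1-000✓ 1-001✓ 1-010✓ 1-100✓ 1-101✓ 1-110✓ 1-111✓ 10-00✓ 10-01✓ 10-10✓ 100-0✓ 1000-✓ 101-0✓ 101-1✓ 1010-✓ 1011-✓ 11-00✓ 11-01✓ 11-10✓ 11-11✓ 110-0✓ 110-1✓ 1100-✓ 1101-✓ 111-0✓ 111-1✓ 1110-✓ 1111-✓
Round 2: --000 --101 -1-01✓ -1-11✓ -10-0✓ -10-1✓ -100-✓ -101-✓ -11-1✓ 01--1✓ 010--✓ 1--00✓ 1--01✓ 1--10✓ 1-0-0✓ 1-00-✓ 1-1-0✓ 1-1-1✓ 1-10-✓ 1-11-✓ 10--0✓ 10-0-✓ 101--✓ 11--0✓ 11--1✓ 11-0-✓ 11-1-✓ 110--✓ 111--✓
Round 3: -1--1 -10-- 1---0 1--0- 1-1-- 11---
PIs = {--000, --101, -0110, -1--1, -10--, 1---0, 1--0-, 1-1--, 11---}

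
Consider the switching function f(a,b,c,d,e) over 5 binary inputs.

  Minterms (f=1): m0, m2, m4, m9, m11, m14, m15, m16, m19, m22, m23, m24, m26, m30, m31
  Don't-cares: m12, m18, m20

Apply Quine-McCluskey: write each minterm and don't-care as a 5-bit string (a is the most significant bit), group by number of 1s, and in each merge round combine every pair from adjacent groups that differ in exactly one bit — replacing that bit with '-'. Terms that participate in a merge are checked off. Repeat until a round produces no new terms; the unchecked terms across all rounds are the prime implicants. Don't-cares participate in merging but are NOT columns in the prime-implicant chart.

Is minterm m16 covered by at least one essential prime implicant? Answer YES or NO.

YES

Round 0: 00000✓ 00010✓ 00100✓ 01001✓ 01011✓ 01100✓ 01110✓ 01111✓ 10000✓ 10010✓ 10011✓ 10100✓ 10110✓ 10111✓ 11000✓ 11010✓ 11110✓ 11111✓
Round 1: -0000✓ -0010✓ -0100✓ -1110✓ -1111✓ 0-100 00-00✓ 000-0✓ 01-11 010-1 011-0 0111-✓ 1-000✓ 1-010✓ 1-110✓ 1-111✓ 10-00✓ 10-10✓ 10-11✓ 100-0✓ 1001-✓ 101-0✓ 1011-✓ 11-10✓ 110-0✓ 1111-✓
Round 2: -0-00 -00-0 -111- 1--10 1-0-0 1-11- 10--0 10-1-
PIs = {-0-00, -00-0, -111-, 0-100, 01-11, 010-1, 011-0, 1--10, 1-0-0, 1-11-, 10--0, 10-1-}
Coverage chart:
  m0: -0-00,-00-0
  m2: -00-0 ←essential
  m4: -0-00,0-100
  m9: 010-1 ←essential
  m11: 01-11,010-1
  m14: -111-,011-0
  m15: -111-,01-11
  m16: -0-00,-00-0,1-0-0,10--0
  m19: 10-1- ←essential
  m22: 1--10,1-11-,10--0,10-1-
  m23: 1-11-,10-1-
  m24: 1-0-0 ←essential
  m26: 1--10,1-0-0
  m30: -111-,1--10,1-11-
  m31: -111-,1-11-
Essential: -00-0, 010-1, 1-0-0, 10-1-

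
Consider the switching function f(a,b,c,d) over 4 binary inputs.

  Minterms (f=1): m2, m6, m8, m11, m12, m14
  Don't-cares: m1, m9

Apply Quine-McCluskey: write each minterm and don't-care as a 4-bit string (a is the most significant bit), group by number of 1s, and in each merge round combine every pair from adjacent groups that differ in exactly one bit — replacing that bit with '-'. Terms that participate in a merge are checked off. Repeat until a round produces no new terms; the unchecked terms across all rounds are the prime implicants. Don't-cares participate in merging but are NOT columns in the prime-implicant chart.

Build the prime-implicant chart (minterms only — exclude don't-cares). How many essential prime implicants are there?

size-2^0 implicants → 0001(✓)  0010(✓)  0110(✓)  1000(✓)  1001(✓)  1011(✓)  1100(✓)  1110(✓)
size-2^1 implicants → -001  -110  0-10  1-00  10-1  100-  11-0
Unchecked terms (primes): -001, -110, 0-10, 1-00, 10-1, 100-, 11-0
Minterm coverage:
  m2 ⊆ 0-10 [E]
  m6 ⊆ -110,0-10
  m8 ⊆ 1-00,100-
  m11 ⊆ 10-1 [E]
  m12 ⊆ 1-00,11-0
  m14 ⊆ -110,11-0
E = {0-10, 10-1}

2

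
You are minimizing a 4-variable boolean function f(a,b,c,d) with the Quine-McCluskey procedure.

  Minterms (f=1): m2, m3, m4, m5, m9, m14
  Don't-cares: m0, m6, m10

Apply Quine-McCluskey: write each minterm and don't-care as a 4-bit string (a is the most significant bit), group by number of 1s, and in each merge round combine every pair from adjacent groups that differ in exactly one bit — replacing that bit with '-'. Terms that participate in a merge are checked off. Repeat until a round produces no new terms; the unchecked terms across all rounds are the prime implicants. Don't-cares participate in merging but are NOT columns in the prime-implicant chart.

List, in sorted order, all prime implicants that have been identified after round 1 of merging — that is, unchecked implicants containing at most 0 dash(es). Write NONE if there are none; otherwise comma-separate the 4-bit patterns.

[col 0] 0000*, 0010*, 0011*, 0100*, 0101*, 0110*, 1001, 1010*, 1110*
[col 1] -010*, -110*, 0-00*, 0-10*, 00-0*, 001-, 01-0*, 010-, 1-10*
[col 2] --10, 0--0
Prime implicants: --10, 0--0, 001-, 010-, 1001

1001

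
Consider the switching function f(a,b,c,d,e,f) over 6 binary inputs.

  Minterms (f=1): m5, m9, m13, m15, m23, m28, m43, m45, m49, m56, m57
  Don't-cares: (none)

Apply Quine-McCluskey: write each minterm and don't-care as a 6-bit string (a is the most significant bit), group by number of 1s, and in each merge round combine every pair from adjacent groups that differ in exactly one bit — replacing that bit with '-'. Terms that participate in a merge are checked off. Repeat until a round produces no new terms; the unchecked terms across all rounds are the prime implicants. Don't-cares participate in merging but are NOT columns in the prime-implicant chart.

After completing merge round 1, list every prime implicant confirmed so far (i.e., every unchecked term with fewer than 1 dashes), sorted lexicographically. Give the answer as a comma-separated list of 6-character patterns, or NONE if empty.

[col 0] 000101*, 001001*, 001101*, 001111*, 010111, 011100, 101011, 101101*, 110001*, 111000*, 111001*
[col 1] -01101, 00-101, 001-01, 0011-1, 11-001, 11100-
Prime implicants: -01101, 00-101, 001-01, 0011-1, 010111, 011100, 101011, 11-001, 11100-

010111, 011100, 101011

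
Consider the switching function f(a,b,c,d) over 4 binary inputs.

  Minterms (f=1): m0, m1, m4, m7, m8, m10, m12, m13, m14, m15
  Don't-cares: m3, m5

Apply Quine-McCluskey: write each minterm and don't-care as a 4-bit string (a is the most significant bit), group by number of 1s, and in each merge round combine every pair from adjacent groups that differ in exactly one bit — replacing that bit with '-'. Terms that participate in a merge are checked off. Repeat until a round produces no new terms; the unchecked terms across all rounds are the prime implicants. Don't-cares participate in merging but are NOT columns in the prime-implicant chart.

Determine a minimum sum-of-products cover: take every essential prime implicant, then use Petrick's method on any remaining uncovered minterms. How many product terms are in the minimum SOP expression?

size-2^0 implicants → 0000(✓)  0001(✓)  0011(✓)  0100(✓)  0101(✓)  0111(✓)  1000(✓)  1010(✓)  1100(✓)  1101(✓)  1110(✓)  1111(✓)
size-2^1 implicants → -000(✓)  -100(✓)  -101(✓)  -111(✓)  0-00(✓)  0-01(✓)  0-11(✓)  00-1(✓)  000-(✓)  01-1(✓)  010-(✓)  1-00(✓)  1-10(✓)  10-0(✓)  11-0(✓)  11-1(✓)  110-(✓)  111-(✓)
size-2^2 implicants → --00  -1-1  -10-  0--1  0-0-  1--0  11--
Unchecked terms (primes): --00, -1-1, -10-, 0--1, 0-0-, 1--0, 11--
Minterm coverage:
  m0 ⊆ --00,0-0-
  m1 ⊆ 0--1,0-0-
  m4 ⊆ --00,-10-,0-0-
  m7 ⊆ -1-1,0--1
  m8 ⊆ --00,1--0
  m10 ⊆ 1--0 [E]
  m12 ⊆ --00,-10-,1--0,11--
  m13 ⊆ -1-1,-10-,11--
  m14 ⊆ 1--0,11--
  m15 ⊆ -1-1,11--
E = {1--0}
Petrick residual → -1-1, 0-0-
Cover = bd + a'c' + ad'  |cover|=3

3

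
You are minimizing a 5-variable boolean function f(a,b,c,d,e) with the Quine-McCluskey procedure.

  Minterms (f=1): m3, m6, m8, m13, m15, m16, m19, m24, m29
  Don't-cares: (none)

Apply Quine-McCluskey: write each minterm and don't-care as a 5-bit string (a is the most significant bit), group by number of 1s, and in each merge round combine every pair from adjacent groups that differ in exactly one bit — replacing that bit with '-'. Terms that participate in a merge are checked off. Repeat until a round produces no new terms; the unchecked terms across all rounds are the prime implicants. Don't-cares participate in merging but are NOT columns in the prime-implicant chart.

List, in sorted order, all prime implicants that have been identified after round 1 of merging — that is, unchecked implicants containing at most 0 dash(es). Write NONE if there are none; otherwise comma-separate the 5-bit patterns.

00110

size-2^0 implicants → 00011(✓)  00110  01000(✓)  01101(✓)  01111(✓)  10000(✓)  10011(✓)  11000(✓)  11101(✓)
size-2^1 implicants → -0011  -1000  -1101  011-1  1-000
Unchecked terms (primes): -0011, -1000, -1101, 00110, 011-1, 1-000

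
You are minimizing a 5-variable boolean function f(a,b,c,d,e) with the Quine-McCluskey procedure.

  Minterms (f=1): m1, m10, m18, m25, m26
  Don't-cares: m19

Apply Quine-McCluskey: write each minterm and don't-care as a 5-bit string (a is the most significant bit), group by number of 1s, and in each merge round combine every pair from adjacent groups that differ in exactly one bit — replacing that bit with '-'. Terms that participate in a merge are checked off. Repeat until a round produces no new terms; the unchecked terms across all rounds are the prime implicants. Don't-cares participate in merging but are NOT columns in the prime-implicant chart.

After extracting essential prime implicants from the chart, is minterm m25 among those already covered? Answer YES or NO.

Round 0: 00001 01010✓ 10010✓ 10011✓ 11001 11010✓
Round 1: -1010 1-010 1001-
PIs = {-1010, 00001, 1-010, 1001-, 11001}
Coverage chart:
  m1: 00001 ←essential
  m10: -1010 ←essential
  m18: 1-010,1001-
  m25: 11001 ←essential
  m26: -1010,1-010
Essential: -1010, 00001, 11001

YES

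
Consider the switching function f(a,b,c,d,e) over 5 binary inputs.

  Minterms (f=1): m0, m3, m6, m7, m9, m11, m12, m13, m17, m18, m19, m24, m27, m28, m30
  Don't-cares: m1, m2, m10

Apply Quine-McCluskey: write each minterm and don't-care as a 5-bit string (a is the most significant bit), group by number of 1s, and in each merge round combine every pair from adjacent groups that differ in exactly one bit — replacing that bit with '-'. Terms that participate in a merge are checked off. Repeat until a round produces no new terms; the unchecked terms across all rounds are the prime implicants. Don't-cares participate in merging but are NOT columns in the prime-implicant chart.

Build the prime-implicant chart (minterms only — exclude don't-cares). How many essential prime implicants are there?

[col 0] 00000*, 00001*, 00010*, 00011*, 00110*, 00111*, 01001*, 01010*, 01011*, 01100*, 01101*, 10001*, 10010*, 10011*, 11000*, 11011*, 11100*, 11110*
[col 1] -0001*, -0010*, -0011*, -1011*, -1100, 0-001*, 0-010*, 0-011*, 00-10*, 00-11*, 000-0*, 000-1*, 0000-*, 0001-*, 0011-*, 01-01, 010-1*, 0101-*, 0110-, 1-011*, 100-1*, 1001-*, 11-00, 111-0
[col 2] --011, -00-1, -001-, 0-0-1, 0-01-, 00-1-, 000--
Prime implicants: --011, -00-1, -001-, -1100, 0-0-1, 0-01-, 00-1-, 000--, 01-01, 0110-, 11-00, 111-0
PI chart (minterm → PIs covering it):
  0 | 000--  (sole → essential)
  3 | --011,-00-1,-001-,0-0-1,0-01-,00-1-,000--
  6 | 00-1-  (sole → essential)
  7 | 00-1-  (sole → essential)
  9 | 0-0-1,01-01
  11 | --011,0-0-1,0-01-
  12 | -1100,0110-
  13 | 01-01,0110-
  17 | -00-1  (sole → essential)
  18 | -001-  (sole → essential)
  19 | --011,-00-1,-001-
  24 | 11-00  (sole → essential)
  27 | --011  (sole → essential)
  28 | -1100,11-00,111-0
  30 | 111-0  (sole → essential)
Essential prime implicants: --011, -00-1, -001-, 00-1-, 000--, 11-00, 111-0

7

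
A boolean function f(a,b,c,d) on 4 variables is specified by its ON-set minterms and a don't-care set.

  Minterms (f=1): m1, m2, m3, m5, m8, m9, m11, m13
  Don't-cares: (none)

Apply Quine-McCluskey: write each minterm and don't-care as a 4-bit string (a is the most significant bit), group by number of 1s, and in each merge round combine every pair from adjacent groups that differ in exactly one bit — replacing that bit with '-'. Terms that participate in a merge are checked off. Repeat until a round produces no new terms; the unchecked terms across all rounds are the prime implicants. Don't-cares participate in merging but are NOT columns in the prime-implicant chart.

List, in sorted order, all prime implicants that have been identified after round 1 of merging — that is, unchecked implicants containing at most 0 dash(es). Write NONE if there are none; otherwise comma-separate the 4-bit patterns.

Round 0: 0001✓ 0010✓ 0011✓ 0101✓ 1000✓ 1001✓ 1011✓ 1101✓
Round 1: -001✓ -011✓ -101✓ 0-01✓ 00-1✓ 001- 1-01✓ 10-1✓ 100-
Round 2: --01 -0-1
PIs = {--01, -0-1, 001-, 100-}

NONE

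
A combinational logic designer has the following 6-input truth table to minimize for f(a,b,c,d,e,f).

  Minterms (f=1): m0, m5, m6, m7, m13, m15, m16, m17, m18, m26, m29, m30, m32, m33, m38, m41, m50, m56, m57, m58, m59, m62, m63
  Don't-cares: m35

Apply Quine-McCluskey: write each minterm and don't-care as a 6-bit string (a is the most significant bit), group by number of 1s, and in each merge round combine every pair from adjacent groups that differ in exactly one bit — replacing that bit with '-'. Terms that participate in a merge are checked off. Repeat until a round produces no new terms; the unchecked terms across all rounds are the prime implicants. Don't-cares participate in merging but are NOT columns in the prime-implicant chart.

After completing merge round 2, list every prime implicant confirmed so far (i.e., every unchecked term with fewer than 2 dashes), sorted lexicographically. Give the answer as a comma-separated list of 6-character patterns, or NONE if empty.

[col 0] 000000*, 000101*, 000110*, 000111*, 001101*, 001111*, 010000*, 010001*, 010010*, 011010*, 011101*, 011110*, 100000*, 100001*, 100011*, 100110*, 101001*, 110010*, 111000*, 111001*, 111010*, 111011*, 111110*, 111111*
[col 1] -00000, -00110, -10010*, -11010*, -11110*, 0-0000, 0-1101, 00-101*, 00-111*, 0001-1*, 00011-, 0011-1*, 01-010*, 0100-0, 01000-, 011-10*, 1-1001, 10-001, 1000-1, 10000-, 11-010*, 111-10*, 111-11*, 1110-0*, 1110-1*, 11100-*, 11101-*, 11111-*
[col 2] -1-010, -11-10, 00-1-1, 111-1-, 1110--
Prime implicants: -00000, -00110, -1-010, -11-10, 0-0000, 0-1101, 00-1-1, 00011-, 0100-0, 01000-, 1-1001, 10-001, 1000-1, 10000-, 111-1-, 1110--

-00000, -00110, 0-0000, 0-1101, 00011-, 0100-0, 01000-, 1-1001, 10-001, 1000-1, 10000-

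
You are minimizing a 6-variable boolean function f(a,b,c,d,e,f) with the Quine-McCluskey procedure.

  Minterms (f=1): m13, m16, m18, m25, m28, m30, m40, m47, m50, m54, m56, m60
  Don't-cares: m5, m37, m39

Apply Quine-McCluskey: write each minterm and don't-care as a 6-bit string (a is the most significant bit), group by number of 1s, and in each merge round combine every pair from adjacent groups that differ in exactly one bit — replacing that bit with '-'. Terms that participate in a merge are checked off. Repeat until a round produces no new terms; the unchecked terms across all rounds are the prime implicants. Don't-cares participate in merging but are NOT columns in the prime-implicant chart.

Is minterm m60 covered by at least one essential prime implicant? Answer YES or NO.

NO

size-2^0 implicants → 000101(✓)  001101(✓)  010000(✓)  010010(✓)  011001  011100(✓)  011110(✓)  100101(✓)  100111(✓)  101000(✓)  101111(✓)  110010(✓)  110110(✓)  111000(✓)  111100(✓)
size-2^1 implicants → -00101  -10010  -11100  00-101  0100-0  0111-0  1-1000  10-111  1001-1  110-10  111-00
Unchecked terms (primes): -00101, -10010, -11100, 00-101, 0100-0, 011001, 0111-0, 1-1000, 10-111, 1001-1, 110-10, 111-00
Minterm coverage:
  m13 ⊆ 00-101 [E]
  m16 ⊆ 0100-0 [E]
  m18 ⊆ -10010,0100-0
  m25 ⊆ 011001 [E]
  m28 ⊆ -11100,0111-0
  m30 ⊆ 0111-0 [E]
  m40 ⊆ 1-1000 [E]
  m47 ⊆ 10-111 [E]
  m50 ⊆ -10010,110-10
  m54 ⊆ 110-10 [E]
  m56 ⊆ 1-1000,111-00
  m60 ⊆ -11100,111-00
E = {00-101, 0100-0, 011001, 0111-0, 1-1000, 10-111, 110-10}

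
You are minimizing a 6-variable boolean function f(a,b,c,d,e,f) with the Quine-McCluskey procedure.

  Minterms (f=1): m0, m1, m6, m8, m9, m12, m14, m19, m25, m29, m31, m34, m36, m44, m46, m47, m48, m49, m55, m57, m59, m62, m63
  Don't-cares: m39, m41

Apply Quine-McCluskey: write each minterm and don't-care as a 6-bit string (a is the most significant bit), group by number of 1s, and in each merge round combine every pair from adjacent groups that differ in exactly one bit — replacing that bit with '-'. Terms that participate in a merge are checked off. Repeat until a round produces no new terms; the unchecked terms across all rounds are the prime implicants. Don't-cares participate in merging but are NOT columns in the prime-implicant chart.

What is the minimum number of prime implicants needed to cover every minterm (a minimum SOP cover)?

12

Round 0: 000000✓ 000001✓ 000110✓ 001000✓ 001001✓ 001100✓ 001110✓ 010011 011001✓ 011101✓ 011111✓ 100010 100100✓ 100111✓ 101001✓ 101100✓ 101110✓ 101111✓ 110000✓ 110001✓ 110111✓ 111001✓ 111011✓ 111110✓ 111111✓
Round 1: -01001✓ -01100✓ -01110✓ -11001✓ -11111 0-1001✓ 00-000✓ 00-001✓ 00-110 00000-✓ 001-00 00100-✓ 0011-0✓ 011-01 0111-1 1-0111✓ 1-1001✓ 1-1110✓ 1-1111✓ 10-100 10-111✓ 1011-0✓ 10111-✓ 11-001 11-111✓ 11000- 111-11 1110-1 11111-✓
Round 2: --1001 -011-0 00-00- 1--111 1-111-
PIs = {--1001, -011-0, -11111, 00-00-, 00-110, 001-00, 010011, 011-01, 0111-1, 1--111, 1-111-, 10-100, 100010, 11-001, 11000-, 111-11, 1110-1}
Coverage chart:
  m0: 00-00- ←essential
  m1: 00-00- ←essential
  m6: 00-110 ←essential
  m8: 00-00-,001-00
  m9: --1001,00-00-
  m12: -011-0,001-00
  m14: -011-0,00-110
  m19: 010011 ←essential
  m25: --1001,011-01
  m29: 011-01,0111-1
  m31: -11111,0111-1
  m34: 100010 ←essential
  m36: 10-100 ←essential
  m44: -011-0,10-100
  m46: -011-0,1-111-
  m47: 1--111,1-111-
  m48: 11000- ←essential
  m49: 11-001,11000-
  m55: 1--111 ←essential
  m57: --1001,11-001,1110-1
  m59: 111-11,1110-1
  m62: 1-111- ←essential
  m63: -11111,1--111,1-111-,111-11
Essential: 00-00-, 00-110, 010011, 1--111, 1-111-, 10-100, 100010, 11000-
Petrick residual → --1001, -011-0, 0111-1, 111-11
Min cover (12 terms): cd'e'f + b'cdf' + a'b'd'e' + a'b'def' + a'bc'd'ef + a'bcdf + adef + acde + ab'de'f' + ab'c'd'ef' + abc'd'e' + abcef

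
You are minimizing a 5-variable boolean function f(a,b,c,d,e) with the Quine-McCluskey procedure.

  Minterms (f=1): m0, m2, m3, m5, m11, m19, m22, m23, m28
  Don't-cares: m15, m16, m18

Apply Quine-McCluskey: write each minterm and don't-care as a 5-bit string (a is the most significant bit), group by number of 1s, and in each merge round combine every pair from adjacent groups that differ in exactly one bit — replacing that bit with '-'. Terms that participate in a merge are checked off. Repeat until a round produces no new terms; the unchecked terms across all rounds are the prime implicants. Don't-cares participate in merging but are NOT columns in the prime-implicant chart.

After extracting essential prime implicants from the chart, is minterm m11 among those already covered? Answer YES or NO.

Round 0: 00000✓ 00010✓ 00011✓ 00101 01011✓ 01111✓ 10000✓ 10010✓ 10011✓ 10110✓ 10111✓ 11100
Round 1: -0000✓ -0010✓ -0011✓ 0-011 000-0✓ 0001-✓ 01-11 10-10✓ 10-11✓ 100-0✓ 1001-✓ 1011-✓
Round 2: -00-0 -001- 10-1-
PIs = {-00-0, -001-, 0-011, 00101, 01-11, 10-1-, 11100}
Coverage chart:
  m0: -00-0 ←essential
  m2: -00-0,-001-
  m3: -001-,0-011
  m5: 00101 ←essential
  m11: 0-011,01-11
  m19: -001-,10-1-
  m22: 10-1- ←essential
  m23: 10-1- ←essential
  m28: 11100 ←essential
Essential: -00-0, 00101, 10-1-, 11100

NO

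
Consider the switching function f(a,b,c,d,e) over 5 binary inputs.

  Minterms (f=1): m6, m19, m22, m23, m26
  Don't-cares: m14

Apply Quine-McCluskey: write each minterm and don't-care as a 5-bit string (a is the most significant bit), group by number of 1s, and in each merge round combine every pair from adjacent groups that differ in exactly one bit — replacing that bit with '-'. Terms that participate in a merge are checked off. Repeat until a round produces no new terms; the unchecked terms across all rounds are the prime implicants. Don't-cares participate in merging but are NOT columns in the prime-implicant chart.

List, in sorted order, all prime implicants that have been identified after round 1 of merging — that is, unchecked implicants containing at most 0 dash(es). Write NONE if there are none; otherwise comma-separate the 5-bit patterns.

size-2^0 implicants → 00110(✓)  01110(✓)  10011(✓)  10110(✓)  10111(✓)  11010
size-2^1 implicants → -0110  0-110  10-11  1011-
Unchecked terms (primes): -0110, 0-110, 10-11, 1011-, 11010

11010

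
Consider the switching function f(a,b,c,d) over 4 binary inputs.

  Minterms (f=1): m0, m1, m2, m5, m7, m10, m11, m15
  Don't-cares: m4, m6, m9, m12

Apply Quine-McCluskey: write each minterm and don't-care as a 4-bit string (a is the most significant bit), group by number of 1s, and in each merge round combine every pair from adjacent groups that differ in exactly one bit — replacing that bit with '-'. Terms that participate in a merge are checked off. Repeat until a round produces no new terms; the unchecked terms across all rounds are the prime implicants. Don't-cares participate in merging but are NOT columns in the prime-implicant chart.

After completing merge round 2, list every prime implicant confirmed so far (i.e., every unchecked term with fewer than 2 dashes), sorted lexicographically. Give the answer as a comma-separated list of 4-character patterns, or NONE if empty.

size-2^0 implicants → 0000(✓)  0001(✓)  0010(✓)  0100(✓)  0101(✓)  0110(✓)  0111(✓)  1001(✓)  1010(✓)  1011(✓)  1100(✓)  1111(✓)
size-2^1 implicants → -001  -010  -100  -111  0-00(✓)  0-01(✓)  0-10(✓)  00-0(✓)  000-(✓)  01-0(✓)  01-1(✓)  010-(✓)  011-(✓)  1-11  10-1  101-
size-2^2 implicants → 0--0  0-0-  01--
Unchecked terms (primes): -001, -010, -100, -111, 0--0, 0-0-, 01--, 1-11, 10-1, 101-

-001, -010, -100, -111, 1-11, 10-1, 101-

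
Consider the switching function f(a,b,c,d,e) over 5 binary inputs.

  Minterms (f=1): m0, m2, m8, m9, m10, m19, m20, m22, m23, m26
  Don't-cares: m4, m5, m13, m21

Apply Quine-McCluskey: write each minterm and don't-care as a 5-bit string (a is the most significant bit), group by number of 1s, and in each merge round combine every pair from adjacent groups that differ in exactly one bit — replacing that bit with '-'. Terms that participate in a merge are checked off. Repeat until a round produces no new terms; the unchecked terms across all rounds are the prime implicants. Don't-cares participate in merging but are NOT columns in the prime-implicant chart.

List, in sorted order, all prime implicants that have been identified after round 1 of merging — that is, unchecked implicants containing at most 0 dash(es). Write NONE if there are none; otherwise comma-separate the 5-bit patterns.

size-2^0 implicants → 00000(✓)  00010(✓)  00100(✓)  00101(✓)  01000(✓)  01001(✓)  01010(✓)  01101(✓)  10011(✓)  10100(✓)  10101(✓)  10110(✓)  10111(✓)  11010(✓)
size-2^1 implicants → -0100(✓)  -0101(✓)  -1010  0-000(✓)  0-010(✓)  0-101  00-00  000-0(✓)  0010-(✓)  01-01  010-0(✓)  0100-  10-11  101-0(✓)  101-1(✓)  1010-(✓)  1011-(✓)
size-2^2 implicants → -010-  0-0-0  101--
Unchecked terms (primes): -010-, -1010, 0-0-0, 0-101, 00-00, 01-01, 0100-, 10-11, 101--

NONE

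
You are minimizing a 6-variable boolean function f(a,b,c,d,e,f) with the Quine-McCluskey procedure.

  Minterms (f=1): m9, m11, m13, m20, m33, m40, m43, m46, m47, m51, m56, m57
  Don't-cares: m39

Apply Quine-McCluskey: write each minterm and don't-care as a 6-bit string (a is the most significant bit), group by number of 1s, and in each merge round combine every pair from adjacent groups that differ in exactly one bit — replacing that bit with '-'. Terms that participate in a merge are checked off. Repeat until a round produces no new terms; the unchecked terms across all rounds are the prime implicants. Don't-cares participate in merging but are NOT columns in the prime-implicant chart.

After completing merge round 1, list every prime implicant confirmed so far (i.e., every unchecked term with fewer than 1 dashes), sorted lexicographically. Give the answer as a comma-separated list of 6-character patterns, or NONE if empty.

size-2^0 implicants → 001001(✓)  001011(✓)  001101(✓)  010100  100001  100111(✓)  101000(✓)  101011(✓)  101110(✓)  101111(✓)  110011  111000(✓)  111001(✓)
size-2^1 implicants → -01011  001-01  0010-1  1-1000  10-111  101-11  10111-  11100-
Unchecked terms (primes): -01011, 001-01, 0010-1, 010100, 1-1000, 10-111, 100001, 101-11, 10111-, 110011, 11100-

010100, 100001, 110011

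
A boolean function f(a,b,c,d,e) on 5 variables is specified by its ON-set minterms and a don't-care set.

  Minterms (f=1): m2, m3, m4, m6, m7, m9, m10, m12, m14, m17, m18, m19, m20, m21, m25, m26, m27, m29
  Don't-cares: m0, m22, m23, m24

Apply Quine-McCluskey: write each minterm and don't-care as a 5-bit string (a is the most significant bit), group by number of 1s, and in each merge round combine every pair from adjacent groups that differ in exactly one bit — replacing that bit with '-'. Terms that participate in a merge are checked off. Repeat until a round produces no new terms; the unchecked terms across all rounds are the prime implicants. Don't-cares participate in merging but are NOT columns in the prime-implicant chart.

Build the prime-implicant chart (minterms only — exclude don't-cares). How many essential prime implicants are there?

4

size-2^0 implicants → 00000(✓)  00010(✓)  00011(✓)  00100(✓)  00110(✓)  00111(✓)  01001(✓)  01010(✓)  01100(✓)  01110(✓)  10001(✓)  10010(✓)  10011(✓)  10100(✓)  10101(✓)  10110(✓)  10111(✓)  11000(✓)  11001(✓)  11010(✓)  11011(✓)  11101(✓)
size-2^1 implicants → -0010(✓)  -0011(✓)  -0100(✓)  -0110(✓)  -0111(✓)  -1001  -1010(✓)  0-010(✓)  0-100(✓)  0-110(✓)  00-00(✓)  00-10(✓)  00-11(✓)  000-0(✓)  0001-(✓)  001-0(✓)  0011-(✓)  01-10(✓)  011-0(✓)  1-001(✓)  1-010(✓)  1-011(✓)  1-101(✓)  10-01(✓)  10-10(✓)  10-11(✓)  100-1(✓)  1001-(✓)  101-0(✓)  101-1(✓)  1010-(✓)  1011-(✓)  11-01(✓)  110-0(✓)  110-1(✓)  1100-(✓)  1101-(✓)
size-2^2 implicants → --010  -0-10(✓)  -0-11(✓)  -001-(✓)  -01-0  -011-(✓)  0--10  0-1-0  00--0  00-1-(✓)  1--01  1-0-1  1-01-  10--1  10-1-(✓)  101--  110--
size-2^3 implicants → -0-1-
Unchecked terms (primes): --010, -0-1-, -01-0, -1001, 0--10, 0-1-0, 00--0, 1--01, 1-0-1, 1-01-, 10--1, 101--, 110--
Minterm coverage:
  m2 ⊆ --010,-0-1-,0--10,00--0
  m3 ⊆ -0-1- [E]
  m4 ⊆ -01-0,0-1-0,00--0
  m6 ⊆ -0-1-,-01-0,0--10,0-1-0,00--0
  m7 ⊆ -0-1- [E]
  m9 ⊆ -1001 [E]
  m10 ⊆ --010,0--10
  m12 ⊆ 0-1-0 [E]
  m14 ⊆ 0--10,0-1-0
  m17 ⊆ 1--01,1-0-1,10--1
  m18 ⊆ --010,-0-1-,1-01-
  m19 ⊆ -0-1-,1-0-1,1-01-,10--1
  m20 ⊆ -01-0,101--
  m21 ⊆ 1--01,10--1,101--
  m25 ⊆ -1001,1--01,1-0-1,110--
  m26 ⊆ --010,1-01-,110--
  m27 ⊆ 1-0-1,1-01-,110--
  m29 ⊆ 1--01 [E]
E = {-0-1-, -1001, 0-1-0, 1--01}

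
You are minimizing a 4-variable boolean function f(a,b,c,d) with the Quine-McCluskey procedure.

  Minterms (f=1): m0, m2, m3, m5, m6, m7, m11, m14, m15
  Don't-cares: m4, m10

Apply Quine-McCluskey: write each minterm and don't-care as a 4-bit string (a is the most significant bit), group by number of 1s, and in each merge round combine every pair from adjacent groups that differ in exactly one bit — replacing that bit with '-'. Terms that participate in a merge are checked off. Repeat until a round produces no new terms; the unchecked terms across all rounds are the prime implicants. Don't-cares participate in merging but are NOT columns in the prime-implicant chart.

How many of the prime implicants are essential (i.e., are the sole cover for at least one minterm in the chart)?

3

size-2^0 implicants → 0000(✓)  0010(✓)  0011(✓)  0100(✓)  0101(✓)  0110(✓)  0111(✓)  1010(✓)  1011(✓)  1110(✓)  1111(✓)
size-2^1 implicants → -010(✓)  -011(✓)  -110(✓)  -111(✓)  0-00(✓)  0-10(✓)  0-11(✓)  00-0(✓)  001-(✓)  01-0(✓)  01-1(✓)  010-(✓)  011-(✓)  1-10(✓)  1-11(✓)  101-(✓)  111-(✓)
size-2^2 implicants → --10(✓)  --11(✓)  -01-(✓)  -11-(✓)  0--0  0-1-(✓)  01--  1-1-(✓)
size-2^3 implicants → --1-
Unchecked terms (primes): --1-, 0--0, 01--
Minterm coverage:
  m0 ⊆ 0--0 [E]
  m2 ⊆ --1-,0--0
  m3 ⊆ --1- [E]
  m5 ⊆ 01-- [E]
  m6 ⊆ --1-,0--0,01--
  m7 ⊆ --1-,01--
  m11 ⊆ --1- [E]
  m14 ⊆ --1- [E]
  m15 ⊆ --1- [E]
E = {--1-, 0--0, 01--}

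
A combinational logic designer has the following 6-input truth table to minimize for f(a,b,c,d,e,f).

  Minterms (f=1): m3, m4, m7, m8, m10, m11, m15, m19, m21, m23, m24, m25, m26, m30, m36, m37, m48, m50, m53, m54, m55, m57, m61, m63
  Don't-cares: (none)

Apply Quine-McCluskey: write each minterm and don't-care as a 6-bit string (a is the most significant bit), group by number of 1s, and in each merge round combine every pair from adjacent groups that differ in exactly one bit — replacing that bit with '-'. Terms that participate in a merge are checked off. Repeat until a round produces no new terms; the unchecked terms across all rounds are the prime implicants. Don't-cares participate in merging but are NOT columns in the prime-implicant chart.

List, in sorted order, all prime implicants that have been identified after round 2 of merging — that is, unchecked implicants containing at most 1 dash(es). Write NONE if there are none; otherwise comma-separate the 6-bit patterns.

-00100, -11001, 00101-, 011-10, 01100-, 1-0101, 10010-, 110-10, 1100-0, 11011-, 111-01

size-2^0 implicants → 000011(✓)  000100(✓)  000111(✓)  001000(✓)  001010(✓)  001011(✓)  001111(✓)  010011(✓)  010101(✓)  010111(✓)  011000(✓)  011001(✓)  011010(✓)  011110(✓)  100100(✓)  100101(✓)  110000(✓)  110010(✓)  110101(✓)  110110(✓)  110111(✓)  111001(✓)  111101(✓)  111111(✓)
size-2^1 implicants → -00100  -10101(✓)  -10111(✓)  -11001  0-0011(✓)  0-0111(✓)  0-1000(✓)  0-1010(✓)  00-011(✓)  00-111(✓)  000-11(✓)  001-11(✓)  0010-0(✓)  00101-  010-11(✓)  0101-1(✓)  011-10  0110-0(✓)  01100-  1-0101  10010-  11-101(✓)  11-111(✓)  110-10  1100-0  1101-1(✓)  11011-  111-01  1111-1(✓)
size-2^2 implicants → -101-1  0-0-11  0-10-0  00--11  11-1-1
Unchecked terms (primes): -00100, -101-1, -11001, 0-0-11, 0-10-0, 00--11, 00101-, 011-10, 01100-, 1-0101, 10010-, 11-1-1, 110-10, 1100-0, 11011-, 111-01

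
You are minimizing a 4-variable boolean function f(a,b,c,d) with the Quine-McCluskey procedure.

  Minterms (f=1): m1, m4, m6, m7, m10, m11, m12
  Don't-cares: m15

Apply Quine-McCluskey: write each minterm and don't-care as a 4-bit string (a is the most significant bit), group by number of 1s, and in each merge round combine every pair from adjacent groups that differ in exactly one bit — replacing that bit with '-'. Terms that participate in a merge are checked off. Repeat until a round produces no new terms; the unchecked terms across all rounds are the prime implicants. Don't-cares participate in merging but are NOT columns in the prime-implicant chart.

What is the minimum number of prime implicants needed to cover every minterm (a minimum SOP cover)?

4

size-2^0 implicants → 0001  0100(✓)  0110(✓)  0111(✓)  1010(✓)  1011(✓)  1100(✓)  1111(✓)
size-2^1 implicants → -100  -111  01-0  011-  1-11  101-
Unchecked terms (primes): -100, -111, 0001, 01-0, 011-, 1-11, 101-
Minterm coverage:
  m1 ⊆ 0001 [E]
  m4 ⊆ -100,01-0
  m6 ⊆ 01-0,011-
  m7 ⊆ -111,011-
  m10 ⊆ 101- [E]
  m11 ⊆ 1-11,101-
  m12 ⊆ -100 [E]
E = {-100, 0001, 101-}
Petrick residual → 011-
Cover = bc'd' + a'b'c'd + a'bc + ab'c  |cover|=4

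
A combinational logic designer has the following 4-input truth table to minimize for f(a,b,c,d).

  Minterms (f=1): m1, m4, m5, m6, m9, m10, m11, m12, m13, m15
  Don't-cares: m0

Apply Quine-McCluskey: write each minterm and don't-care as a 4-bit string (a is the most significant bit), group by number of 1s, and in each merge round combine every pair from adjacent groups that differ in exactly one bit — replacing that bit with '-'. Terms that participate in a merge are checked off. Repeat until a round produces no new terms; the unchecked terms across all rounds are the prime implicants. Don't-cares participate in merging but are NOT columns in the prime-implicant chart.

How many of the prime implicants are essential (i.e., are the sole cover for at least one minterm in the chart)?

4

Round 0: 0000✓ 0001✓ 0100✓ 0101✓ 0110✓ 1001✓ 1010✓ 1011✓ 1100✓ 1101✓ 1111✓
Round 1: -001✓ -100✓ -101✓ 0-00✓ 0-01✓ 000-✓ 01-0 010-✓ 1-01✓ 1-11✓ 10-1✓ 101- 11-1✓ 110-✓
Round 2: --01 -10- 0-0- 1--1
PIs = {--01, -10-, 0-0-, 01-0, 1--1, 101-}
Coverage chart:
  m1: --01,0-0-
  m4: -10-,0-0-,01-0
  m5: --01,-10-,0-0-
  m6: 01-0 ←essential
  m9: --01,1--1
  m10: 101- ←essential
  m11: 1--1,101-
  m12: -10- ←essential
  m13: --01,-10-,1--1
  m15: 1--1 ←essential
Essential: -10-, 01-0, 1--1, 101-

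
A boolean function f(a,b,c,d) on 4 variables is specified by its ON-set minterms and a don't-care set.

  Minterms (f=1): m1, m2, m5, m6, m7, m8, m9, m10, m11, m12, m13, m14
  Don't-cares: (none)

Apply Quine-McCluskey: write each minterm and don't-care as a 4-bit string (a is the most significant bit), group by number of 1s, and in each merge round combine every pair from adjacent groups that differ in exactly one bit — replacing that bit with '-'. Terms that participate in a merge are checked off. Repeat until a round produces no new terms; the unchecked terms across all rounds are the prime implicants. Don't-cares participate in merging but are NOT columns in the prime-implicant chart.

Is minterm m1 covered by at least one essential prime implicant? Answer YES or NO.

Round 0: 0001✓ 0010✓ 0101✓ 0110✓ 0111✓ 1000✓ 1001✓ 1010✓ 1011✓ 1100✓ 1101✓ 1110✓
Round 1: -001✓ -010✓ -101✓ -110✓ 0-01✓ 0-10✓ 01-1 011- 1-00✓ 1-01✓ 1-10✓ 10-0✓ 10-1✓ 100-✓ 101-✓ 11-0✓ 110-✓
Round 2: --01 --10 1--0 1-0- 10--
PIs = {--01, --10, 01-1, 011-, 1--0, 1-0-, 10--}
Coverage chart:
  m1: --01 ←essential
  m2: --10 ←essential
  m5: --01,01-1
  m6: --10,011-
  m7: 01-1,011-
  m8: 1--0,1-0-,10--
  m9: --01,1-0-,10--
  m10: --10,1--0,10--
  m11: 10-- ←essential
  m12: 1--0,1-0-
  m13: --01,1-0-
  m14: --10,1--0
Essential: --01, --10, 10--

YES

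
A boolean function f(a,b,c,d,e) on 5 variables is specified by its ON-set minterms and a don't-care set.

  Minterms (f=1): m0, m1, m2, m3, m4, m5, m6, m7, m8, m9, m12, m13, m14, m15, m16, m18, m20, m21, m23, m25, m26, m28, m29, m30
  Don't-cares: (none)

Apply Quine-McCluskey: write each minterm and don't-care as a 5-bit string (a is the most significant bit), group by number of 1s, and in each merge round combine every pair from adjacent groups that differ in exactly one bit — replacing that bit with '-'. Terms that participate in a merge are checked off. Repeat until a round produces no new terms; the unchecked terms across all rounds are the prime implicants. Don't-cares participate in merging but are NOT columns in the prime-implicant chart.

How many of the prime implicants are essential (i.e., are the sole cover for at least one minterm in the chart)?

5

[col 0] 00000*, 00001*, 00010*, 00011*, 00100*, 00101*, 00110*, 00111*, 01000*, 01001*, 01100*, 01101*, 01110*, 01111*, 10000*, 10010*, 10100*, 10101*, 10111*, 11001*, 11010*, 11100*, 11101*, 11110*
[col 1] -0000*, -0010*, -0100*, -0101*, -0111*, -1001*, -1100*, -1101*, -1110*, 0-000*, 0-001*, 0-100*, 0-101*, 0-110*, 0-111*, 00-00*, 00-01*, 00-10*, 00-11*, 000-0*, 000-1*, 0000-*, 0001-*, 001-0*, 001-1*, 0010-*, 0011-*, 01-00*, 01-01*, 0100-*, 011-0*, 011-1*, 0110-*, 0111-*, 1-010, 1-100*, 1-101*, 10-00*, 100-0*, 101-1*, 1010-*, 11-01*, 11-10, 111-0*, 1110-*
[col 2] --100*, --101*, -0-00, -00-0, -01-1, -010-*, -1-01, -11-0, -110-*, 0--00*, 0--01*, 0-00-*, 0-1-0*, 0-1-1*, 0-10-*, 0-11-*, 00--0*, 00--1*, 00-0-*, 00-1-*, 000--*, 001--*, 01-0-*, 011--*, 1-10-*
[col 3] --10-, 0--0-, 0-1--, 00---
Prime implicants: --10-, -0-00, -00-0, -01-1, -1-01, -11-0, 0--0-, 0-1--, 00---, 1-010, 11-10
PI chart (minterm → PIs covering it):
  0 | -0-00,-00-0,0--0-,00---
  1 | 0--0-,00---
  2 | -00-0,00---
  3 | 00---  (sole → essential)
  4 | --10-,-0-00,0--0-,0-1--,00---
  5 | --10-,-01-1,0--0-,0-1--,00---
  6 | 0-1--,00---
  7 | -01-1,0-1--,00---
  8 | 0--0-  (sole → essential)
  9 | -1-01,0--0-
  12 | --10-,-11-0,0--0-,0-1--
  13 | --10-,-1-01,0--0-,0-1--
  14 | -11-0,0-1--
  15 | 0-1--  (sole → essential)
  16 | -0-00,-00-0
  18 | -00-0,1-010
  20 | --10-,-0-00
  21 | --10-,-01-1
  23 | -01-1  (sole → essential)
  25 | -1-01  (sole → essential)
  26 | 1-010,11-10
  28 | --10-,-11-0
  29 | --10-,-1-01
  30 | -11-0,11-10
Essential prime implicants: -01-1, -1-01, 0--0-, 0-1--, 00---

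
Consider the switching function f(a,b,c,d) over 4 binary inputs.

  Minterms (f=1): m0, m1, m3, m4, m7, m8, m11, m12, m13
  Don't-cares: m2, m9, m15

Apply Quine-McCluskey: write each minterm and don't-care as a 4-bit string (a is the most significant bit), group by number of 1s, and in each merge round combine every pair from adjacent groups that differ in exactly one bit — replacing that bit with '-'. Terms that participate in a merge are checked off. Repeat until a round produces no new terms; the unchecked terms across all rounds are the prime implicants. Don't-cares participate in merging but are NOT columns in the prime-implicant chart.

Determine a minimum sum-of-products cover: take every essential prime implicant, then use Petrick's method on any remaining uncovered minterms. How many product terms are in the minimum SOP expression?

size-2^0 implicants → 0000(✓)  0001(✓)  0010(✓)  0011(✓)  0100(✓)  0111(✓)  1000(✓)  1001(✓)  1011(✓)  1100(✓)  1101(✓)  1111(✓)
size-2^1 implicants → -000(✓)  -001(✓)  -011(✓)  -100(✓)  -111(✓)  0-00(✓)  0-11(✓)  00-0(✓)  00-1(✓)  000-(✓)  001-(✓)  1-00(✓)  1-01(✓)  1-11(✓)  10-1(✓)  100-(✓)  11-1(✓)  110-(✓)
size-2^2 implicants → --00  --11  -0-1  -00-  00--  1--1  1-0-
Unchecked terms (primes): --00, --11, -0-1, -00-, 00--, 1--1, 1-0-
Minterm coverage:
  m0 ⊆ --00,-00-,00--
  m1 ⊆ -0-1,-00-,00--
  m3 ⊆ --11,-0-1,00--
  m4 ⊆ --00 [E]
  m7 ⊆ --11 [E]
  m8 ⊆ --00,-00-,1-0-
  m11 ⊆ --11,-0-1,1--1
  m12 ⊆ --00,1-0-
  m13 ⊆ 1--1,1-0-
E = {--00, --11}
Petrick residual → -0-1, 1--1
Cover = c'd' + cd + b'd + ad  |cover|=4

4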